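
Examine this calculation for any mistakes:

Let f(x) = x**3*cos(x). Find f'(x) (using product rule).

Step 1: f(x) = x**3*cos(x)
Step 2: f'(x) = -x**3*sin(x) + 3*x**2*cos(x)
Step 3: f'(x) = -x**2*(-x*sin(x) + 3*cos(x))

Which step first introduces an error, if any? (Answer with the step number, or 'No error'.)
Step 3

Step 3 is incorrect due to a sign flip.
The step shows: -x**2*(-x*sin(x) + 3*cos(x))
The correct value should be: x**2*(-x*sin(x) + 3*cos(x))

Explanation: The sign of the whole expression was flipped: the term x**2*(-x*sin(x) + 3*cos(x)) was incorrectly written as -x**2*(-x*sin(x) + 3*cos(x))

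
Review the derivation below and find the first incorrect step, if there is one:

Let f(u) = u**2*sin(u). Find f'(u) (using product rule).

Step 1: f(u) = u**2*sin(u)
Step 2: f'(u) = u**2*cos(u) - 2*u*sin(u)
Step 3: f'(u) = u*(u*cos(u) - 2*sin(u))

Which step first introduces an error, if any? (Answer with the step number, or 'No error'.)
Step 2

Step 2 is incorrect due to a sign flip.
The step shows: u**2*cos(u) - 2*u*sin(u)
The correct value should be: u**2*cos(u) + 2*u*sin(u)

Explanation: The sign of one term was flipped: the term 2*u*sin(u) was incorrectly written as -2*u*sin(u)
The later steps are derived from this incorrect expression, so the error originates in Step 2.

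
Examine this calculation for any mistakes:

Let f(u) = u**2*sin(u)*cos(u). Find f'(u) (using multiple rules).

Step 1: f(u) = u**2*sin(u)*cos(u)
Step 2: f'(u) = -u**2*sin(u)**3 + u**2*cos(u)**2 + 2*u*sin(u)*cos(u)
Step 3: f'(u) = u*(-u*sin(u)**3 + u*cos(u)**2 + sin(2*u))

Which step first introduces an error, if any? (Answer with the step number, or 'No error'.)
Step 2

Step 2 is incorrect due to a wrong exponent.
The step shows: -u**2*sin(u)**3 + u**2*cos(u)**2 + 2*u*sin(u)*cos(u)
The correct value should be: -u**2*sin(u)**2 + u**2*cos(u)**2 + 2*u*sin(u)*cos(u)

Explanation: The exponent 2 on sin(u) was incorrectly written as 3: the term -u**2*sin(u)**2 was incorrectly written as -u**2*sin(u)**3
The later steps are derived from this incorrect expression, so the error originates in Step 2.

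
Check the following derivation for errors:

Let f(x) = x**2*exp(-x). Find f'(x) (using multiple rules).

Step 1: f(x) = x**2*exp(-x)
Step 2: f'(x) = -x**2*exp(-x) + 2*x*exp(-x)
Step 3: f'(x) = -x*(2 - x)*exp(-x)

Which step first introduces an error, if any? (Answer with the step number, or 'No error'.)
Step 3

Step 3 is incorrect due to a sign flip.
The step shows: -x*(2 - x)*exp(-x)
The correct value should be: x*(2 - x)*exp(-x)

Explanation: The sign of the whole expression was flipped: the term x*(2 - x)*exp(-x) was incorrectly written as -x*(2 - x)*exp(-x)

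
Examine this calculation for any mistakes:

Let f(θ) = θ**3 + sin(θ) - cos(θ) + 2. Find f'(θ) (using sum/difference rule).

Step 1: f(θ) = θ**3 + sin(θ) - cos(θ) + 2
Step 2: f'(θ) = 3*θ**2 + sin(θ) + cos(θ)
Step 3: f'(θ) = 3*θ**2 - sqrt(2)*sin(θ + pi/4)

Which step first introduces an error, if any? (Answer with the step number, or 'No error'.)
Step 3

Step 3 is incorrect due to a sign flip.
The step shows: 3*θ**2 - sqrt(2)*sin(θ + pi/4)
The correct value should be: 3*θ**2 + sqrt(2)*sin(θ + pi/4)

Explanation: The sign of one term was flipped: the term sqrt(2)*sin(θ + pi/4) was incorrectly written as -sqrt(2)*sin(θ + pi/4)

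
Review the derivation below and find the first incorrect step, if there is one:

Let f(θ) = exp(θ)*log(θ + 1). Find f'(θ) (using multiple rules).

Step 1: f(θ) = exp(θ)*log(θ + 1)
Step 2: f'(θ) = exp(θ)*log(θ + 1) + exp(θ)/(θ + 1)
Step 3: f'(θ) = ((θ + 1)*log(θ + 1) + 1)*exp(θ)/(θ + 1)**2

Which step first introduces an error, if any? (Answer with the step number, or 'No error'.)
Step 3

Step 3 is incorrect due to a wrong exponent.
The step shows: ((θ + 1)*log(θ + 1) + 1)*exp(θ)/(θ + 1)**2
The correct value should be: ((θ + 1)*log(θ + 1) + 1)*exp(θ)/(θ + 1)

Explanation: The exponent -1 on θ + 1 was incorrectly written as -2: the term ((θ + 1)*log(θ + 1) + 1)*exp(θ)/(θ + 1) was incorrectly written as ((θ + 1)*log(θ + 1) + 1)*exp(θ)/(θ + 1)**2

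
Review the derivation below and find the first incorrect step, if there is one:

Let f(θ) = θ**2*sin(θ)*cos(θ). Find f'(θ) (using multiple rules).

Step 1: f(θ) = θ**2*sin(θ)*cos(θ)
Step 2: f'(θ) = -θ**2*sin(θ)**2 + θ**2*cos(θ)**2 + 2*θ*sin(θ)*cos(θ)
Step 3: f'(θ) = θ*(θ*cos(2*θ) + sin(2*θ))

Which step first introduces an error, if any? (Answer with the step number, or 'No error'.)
No error

All steps in this derivation are correct.
The final answer f'(θ) = θ*(θ*cos(2*θ) + sin(2*θ)) is valid.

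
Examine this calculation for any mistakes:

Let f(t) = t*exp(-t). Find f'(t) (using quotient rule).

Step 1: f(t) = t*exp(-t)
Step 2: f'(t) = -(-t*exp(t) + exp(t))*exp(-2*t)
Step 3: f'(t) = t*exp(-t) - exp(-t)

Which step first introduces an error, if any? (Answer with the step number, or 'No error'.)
Step 2

Step 2 is incorrect due to a sign flip.
The step shows: -(-t*exp(t) + exp(t))*exp(-2*t)
The correct value should be: (-t*exp(t) + exp(t))*exp(-2*t)

Explanation: The sign of the whole expression was flipped: the term (-t*exp(t) + exp(t))*exp(-2*t) was incorrectly written as -(-t*exp(t) + exp(t))*exp(-2*t)
The later steps are derived from this incorrect expression, so the error originates in Step 2.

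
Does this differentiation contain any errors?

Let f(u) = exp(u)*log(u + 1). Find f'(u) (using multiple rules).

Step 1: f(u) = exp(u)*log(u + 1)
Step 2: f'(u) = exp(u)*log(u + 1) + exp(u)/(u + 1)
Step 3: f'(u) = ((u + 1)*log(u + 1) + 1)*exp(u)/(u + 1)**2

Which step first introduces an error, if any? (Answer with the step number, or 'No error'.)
Step 3

Step 3 is incorrect due to a wrong exponent.
The step shows: ((u + 1)*log(u + 1) + 1)*exp(u)/(u + 1)**2
The correct value should be: ((u + 1)*log(u + 1) + 1)*exp(u)/(u + 1)

Explanation: The exponent -1 on u + 1 was incorrectly written as -2: the term ((u + 1)*log(u + 1) + 1)*exp(u)/(u + 1) was incorrectly written as ((u + 1)*log(u + 1) + 1)*exp(u)/(u + 1)**2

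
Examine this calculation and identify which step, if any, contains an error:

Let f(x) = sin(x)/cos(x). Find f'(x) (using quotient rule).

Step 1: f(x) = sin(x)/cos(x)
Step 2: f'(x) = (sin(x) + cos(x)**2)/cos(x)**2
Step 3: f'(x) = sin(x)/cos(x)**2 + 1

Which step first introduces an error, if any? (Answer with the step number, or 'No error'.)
Step 2

Step 2 is incorrect due to a wrong exponent.
The step shows: (sin(x) + cos(x)**2)/cos(x)**2
The correct value should be: (sin(x)**2 + cos(x)**2)/cos(x)**2

Explanation: The exponent 2 on sin(x) was incorrectly written as 1: the term (sin(x)**2 + cos(x)**2)/cos(x)**2 was incorrectly written as (sin(x) + cos(x)**2)/cos(x)**2
The later steps are derived from this incorrect expression, so the error originates in Step 2.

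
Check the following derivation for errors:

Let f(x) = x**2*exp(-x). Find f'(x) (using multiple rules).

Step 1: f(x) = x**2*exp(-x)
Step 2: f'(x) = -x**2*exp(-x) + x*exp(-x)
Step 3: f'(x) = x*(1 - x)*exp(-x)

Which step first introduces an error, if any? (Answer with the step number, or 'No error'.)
Step 2

Step 2 is incorrect due to a wrong coefficient.
The step shows: -x**2*exp(-x) + x*exp(-x)
The correct value should be: -x**2*exp(-x) + 2*x*exp(-x)

Explanation: The coefficient 2 was incorrectly written as 1: the term 2*x*exp(-x) was incorrectly written as x*exp(-x)
The later steps are derived from this incorrect expression, so the error originates in Step 2.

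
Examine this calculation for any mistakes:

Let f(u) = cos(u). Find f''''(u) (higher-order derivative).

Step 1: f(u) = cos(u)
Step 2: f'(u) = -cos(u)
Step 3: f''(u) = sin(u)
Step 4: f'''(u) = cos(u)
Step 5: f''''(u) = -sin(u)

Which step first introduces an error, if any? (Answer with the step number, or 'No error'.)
Step 2

Step 2 is incorrect due to a wrong trig function.
The step shows: -cos(u)
The correct value should be: -sin(u)

Explanation: sin(u) was incorrectly written as cos(u): the term -sin(u) was incorrectly written as -cos(u)
The later steps are derived from this incorrect expression, so the error originates in Step 2.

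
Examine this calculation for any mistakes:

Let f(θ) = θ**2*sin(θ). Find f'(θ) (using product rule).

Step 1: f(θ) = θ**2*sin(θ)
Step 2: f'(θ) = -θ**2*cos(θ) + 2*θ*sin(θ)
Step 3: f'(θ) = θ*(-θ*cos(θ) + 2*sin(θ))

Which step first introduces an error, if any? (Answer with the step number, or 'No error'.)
Step 2

Step 2 is incorrect due to a sign flip.
The step shows: -θ**2*cos(θ) + 2*θ*sin(θ)
The correct value should be: θ**2*cos(θ) + 2*θ*sin(θ)

Explanation: The sign of one term was flipped: the term θ**2*cos(θ) was incorrectly written as -θ**2*cos(θ)
The later steps are derived from this incorrect expression, so the error originates in Step 2.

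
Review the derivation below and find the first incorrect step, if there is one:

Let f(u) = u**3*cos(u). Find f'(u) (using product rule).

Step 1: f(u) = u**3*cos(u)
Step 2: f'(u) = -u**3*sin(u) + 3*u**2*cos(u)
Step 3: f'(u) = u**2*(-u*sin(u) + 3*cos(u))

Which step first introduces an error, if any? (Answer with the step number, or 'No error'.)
No error

All steps in this derivation are correct.
The final answer f'(u) = u**2*(-u*sin(u) + 3*cos(u)) is valid.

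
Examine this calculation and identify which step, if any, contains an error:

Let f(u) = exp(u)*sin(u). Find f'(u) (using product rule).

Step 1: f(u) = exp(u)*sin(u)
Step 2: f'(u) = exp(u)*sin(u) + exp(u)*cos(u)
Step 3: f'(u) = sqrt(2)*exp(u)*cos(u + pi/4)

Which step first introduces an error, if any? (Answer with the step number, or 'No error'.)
Step 3

Step 3 is incorrect due to a wrong trig function.
The step shows: sqrt(2)*exp(u)*cos(u + pi/4)
The correct value should be: sqrt(2)*exp(u)*sin(u + pi/4)

Explanation: sin(u + pi/4) was incorrectly written as cos(u + pi/4): the term sqrt(2)*exp(u)*sin(u + pi/4) was incorrectly written as sqrt(2)*exp(u)*cos(u + pi/4)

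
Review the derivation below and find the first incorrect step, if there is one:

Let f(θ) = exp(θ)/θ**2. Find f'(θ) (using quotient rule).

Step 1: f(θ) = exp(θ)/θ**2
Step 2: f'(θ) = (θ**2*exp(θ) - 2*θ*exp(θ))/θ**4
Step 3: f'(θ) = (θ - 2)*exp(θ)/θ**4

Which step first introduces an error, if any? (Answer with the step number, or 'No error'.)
Step 3

Step 3 is incorrect due to a wrong exponent.
The step shows: (θ - 2)*exp(θ)/θ**4
The correct value should be: (θ - 2)*exp(θ)/θ**3

Explanation: The exponent -3 on θ was incorrectly written as -4: the term (θ - 2)*exp(θ)/θ**3 was incorrectly written as (θ - 2)*exp(θ)/θ**4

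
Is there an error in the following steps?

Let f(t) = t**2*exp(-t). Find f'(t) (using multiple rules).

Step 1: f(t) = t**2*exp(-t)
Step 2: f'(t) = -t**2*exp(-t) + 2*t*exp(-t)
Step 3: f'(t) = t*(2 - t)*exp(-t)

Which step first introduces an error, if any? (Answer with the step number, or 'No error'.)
No error

All steps in this derivation are correct.
The final answer f'(t) = t*(2 - t)*exp(-t) is valid.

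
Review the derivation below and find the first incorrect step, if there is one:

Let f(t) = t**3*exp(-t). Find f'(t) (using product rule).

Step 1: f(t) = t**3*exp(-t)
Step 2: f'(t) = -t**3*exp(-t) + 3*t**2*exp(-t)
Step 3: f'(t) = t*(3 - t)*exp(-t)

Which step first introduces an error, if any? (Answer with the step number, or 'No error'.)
Step 3

Step 3 is incorrect due to a wrong exponent.
The step shows: t*(3 - t)*exp(-t)
The correct value should be: t**2*(3 - t)*exp(-t)

Explanation: The exponent 2 on t was incorrectly written as 1: the term t**2*(3 - t)*exp(-t) was incorrectly written as t*(3 - t)*exp(-t)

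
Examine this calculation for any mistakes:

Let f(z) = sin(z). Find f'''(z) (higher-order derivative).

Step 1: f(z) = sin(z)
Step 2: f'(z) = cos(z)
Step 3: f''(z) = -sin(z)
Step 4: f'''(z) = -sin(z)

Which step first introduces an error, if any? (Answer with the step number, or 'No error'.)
Step 4

Step 4 is incorrect due to a wrong trig function.
The step shows: -sin(z)
The correct value should be: -cos(z)

Explanation: cos(z) was incorrectly written as sin(z): the term -cos(z) was incorrectly written as -sin(z)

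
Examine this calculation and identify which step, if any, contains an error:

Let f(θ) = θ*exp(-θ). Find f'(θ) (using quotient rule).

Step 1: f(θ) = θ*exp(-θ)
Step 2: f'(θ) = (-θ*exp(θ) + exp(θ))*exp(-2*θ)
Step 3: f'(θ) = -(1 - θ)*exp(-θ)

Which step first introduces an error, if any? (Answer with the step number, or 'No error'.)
Step 3

Step 3 is incorrect due to a sign flip.
The step shows: -(1 - θ)*exp(-θ)
The correct value should be: (1 - θ)*exp(-θ)

Explanation: The sign of the whole expression was flipped: the term (1 - θ)*exp(-θ) was incorrectly written as -(1 - θ)*exp(-θ)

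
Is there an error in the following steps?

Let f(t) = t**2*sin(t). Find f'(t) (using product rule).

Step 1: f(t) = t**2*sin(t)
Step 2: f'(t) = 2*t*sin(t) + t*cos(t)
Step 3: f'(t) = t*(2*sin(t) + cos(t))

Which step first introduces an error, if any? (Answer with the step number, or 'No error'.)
Step 2

Step 2 is incorrect due to a wrong exponent.
The step shows: 2*t*sin(t) + t*cos(t)
The correct value should be: t**2*cos(t) + 2*t*sin(t)

Explanation: The exponent 2 on t was incorrectly written as 1: the term t**2*cos(t) was incorrectly written as t*cos(t)
The later steps are derived from this incorrect expression, so the error originates in Step 2.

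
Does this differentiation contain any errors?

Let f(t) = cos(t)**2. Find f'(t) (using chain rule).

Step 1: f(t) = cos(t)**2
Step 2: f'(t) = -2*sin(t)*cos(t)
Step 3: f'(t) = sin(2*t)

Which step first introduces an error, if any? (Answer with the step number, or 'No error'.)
Step 3

Step 3 is incorrect due to a sign flip.
The step shows: sin(2*t)
The correct value should be: -sin(2*t)

Explanation: The sign of the whole expression was flipped: the term -sin(2*t) was incorrectly written as sin(2*t)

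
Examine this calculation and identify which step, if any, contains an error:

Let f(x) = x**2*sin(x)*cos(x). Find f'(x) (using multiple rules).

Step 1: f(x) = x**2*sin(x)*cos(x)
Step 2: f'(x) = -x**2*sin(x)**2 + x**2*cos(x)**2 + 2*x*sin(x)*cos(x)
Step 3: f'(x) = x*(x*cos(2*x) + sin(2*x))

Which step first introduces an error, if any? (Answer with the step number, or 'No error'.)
No error

All steps in this derivation are correct.
The final answer f'(x) = x*(x*cos(2*x) + sin(2*x)) is valid.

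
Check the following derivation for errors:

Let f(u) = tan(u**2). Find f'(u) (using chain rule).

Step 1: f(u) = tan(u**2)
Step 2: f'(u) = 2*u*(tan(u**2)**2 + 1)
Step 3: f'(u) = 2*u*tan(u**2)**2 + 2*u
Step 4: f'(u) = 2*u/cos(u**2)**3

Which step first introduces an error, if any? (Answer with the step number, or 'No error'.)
Step 4

Step 4 is incorrect due to a wrong exponent.
The step shows: 2*u/cos(u**2)**3
The correct value should be: 2*u/cos(u**2)**2

Explanation: The exponent -2 on cos(u**2) was incorrectly written as -3: the term 2*u/cos(u**2)**2 was incorrectly written as 2*u/cos(u**2)**3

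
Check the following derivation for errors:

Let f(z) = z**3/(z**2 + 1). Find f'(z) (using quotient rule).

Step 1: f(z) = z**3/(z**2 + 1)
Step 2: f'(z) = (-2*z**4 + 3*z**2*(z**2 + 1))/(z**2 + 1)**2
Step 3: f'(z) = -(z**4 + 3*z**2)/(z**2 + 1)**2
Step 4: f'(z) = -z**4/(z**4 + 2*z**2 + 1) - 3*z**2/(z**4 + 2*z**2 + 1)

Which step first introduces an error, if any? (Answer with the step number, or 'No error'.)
Step 3

Step 3 is incorrect due to a sign flip.
The step shows: -(z**4 + 3*z**2)/(z**2 + 1)**2
The correct value should be: (z**4 + 3*z**2)/(z**2 + 1)**2

Explanation: The sign of the whole expression was flipped: the term (z**4 + 3*z**2)/(z**2 + 1)**2 was incorrectly written as -(z**4 + 3*z**2)/(z**2 + 1)**2
The later steps are derived from this incorrect expression, so the error originates in Step 3.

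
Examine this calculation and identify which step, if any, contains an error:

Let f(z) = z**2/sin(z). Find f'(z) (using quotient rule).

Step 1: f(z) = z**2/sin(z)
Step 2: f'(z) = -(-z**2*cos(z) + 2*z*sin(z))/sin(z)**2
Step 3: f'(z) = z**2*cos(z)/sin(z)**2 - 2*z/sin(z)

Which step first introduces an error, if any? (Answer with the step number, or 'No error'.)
Step 2

Step 2 is incorrect due to a sign flip.
The step shows: -(-z**2*cos(z) + 2*z*sin(z))/sin(z)**2
The correct value should be: (-z**2*cos(z) + 2*z*sin(z))/sin(z)**2

Explanation: The sign of the whole expression was flipped: the term (-z**2*cos(z) + 2*z*sin(z))/sin(z)**2 was incorrectly written as -(-z**2*cos(z) + 2*z*sin(z))/sin(z)**2
The later steps are derived from this incorrect expression, so the error originates in Step 2.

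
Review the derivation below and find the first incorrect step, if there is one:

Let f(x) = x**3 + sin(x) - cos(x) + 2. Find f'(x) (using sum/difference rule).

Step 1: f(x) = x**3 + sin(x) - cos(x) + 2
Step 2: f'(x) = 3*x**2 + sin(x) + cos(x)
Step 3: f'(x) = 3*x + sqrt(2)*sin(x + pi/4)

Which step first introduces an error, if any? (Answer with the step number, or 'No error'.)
Step 3

Step 3 is incorrect due to a wrong exponent.
The step shows: 3*x + sqrt(2)*sin(x + pi/4)
The correct value should be: 3*x**2 + sqrt(2)*sin(x + pi/4)

Explanation: The exponent 2 on x was incorrectly written as 1: the term 3*x**2 was incorrectly written as 3*x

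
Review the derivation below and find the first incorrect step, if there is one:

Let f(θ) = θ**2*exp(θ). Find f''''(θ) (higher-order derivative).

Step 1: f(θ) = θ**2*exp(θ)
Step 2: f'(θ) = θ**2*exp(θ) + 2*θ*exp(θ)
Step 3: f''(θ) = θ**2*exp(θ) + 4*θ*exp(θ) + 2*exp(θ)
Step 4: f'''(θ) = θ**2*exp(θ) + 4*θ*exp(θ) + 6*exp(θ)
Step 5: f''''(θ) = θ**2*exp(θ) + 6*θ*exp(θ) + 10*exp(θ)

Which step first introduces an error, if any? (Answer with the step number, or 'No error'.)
Step 4

Step 4 is incorrect due to a wrong coefficient.
The step shows: θ**2*exp(θ) + 4*θ*exp(θ) + 6*exp(θ)
The correct value should be: θ**2*exp(θ) + 6*θ*exp(θ) + 6*exp(θ)

Explanation: The coefficient 6 was incorrectly written as 4: the term 6*θ*exp(θ) was incorrectly written as 4*θ*exp(θ)
The later steps are derived from this incorrect expression, so the error originates in Step 4.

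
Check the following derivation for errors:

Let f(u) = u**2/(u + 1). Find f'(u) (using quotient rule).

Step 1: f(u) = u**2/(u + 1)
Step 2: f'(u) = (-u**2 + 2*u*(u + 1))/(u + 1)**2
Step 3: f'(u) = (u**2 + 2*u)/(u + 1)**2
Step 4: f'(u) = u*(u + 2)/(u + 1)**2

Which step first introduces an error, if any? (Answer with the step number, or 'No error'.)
No error

All steps in this derivation are correct.
The final answer f'(u) = u*(u + 2)/(u + 1)**2 is valid.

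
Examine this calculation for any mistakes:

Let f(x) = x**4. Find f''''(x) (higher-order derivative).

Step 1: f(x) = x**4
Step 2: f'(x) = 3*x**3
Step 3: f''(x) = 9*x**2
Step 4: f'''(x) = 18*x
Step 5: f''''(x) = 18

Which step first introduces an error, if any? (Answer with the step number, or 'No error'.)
Step 2

Step 2 is incorrect due to a wrong coefficient.
The step shows: 3*x**3
The correct value should be: 4*x**3

Explanation: The coefficient 4 was incorrectly written as 3: the term 4*x**3 was incorrectly written as 3*x**3
The later steps are derived from this incorrect expression, so the error originates in Step 2.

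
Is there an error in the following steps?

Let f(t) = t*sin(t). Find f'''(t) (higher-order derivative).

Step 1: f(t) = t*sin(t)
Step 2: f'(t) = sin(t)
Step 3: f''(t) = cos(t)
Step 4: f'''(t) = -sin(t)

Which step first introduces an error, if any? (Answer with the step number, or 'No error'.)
Step 2

Step 2 is incorrect due to a dropped term.
The step shows: sin(t)
The correct value should be: t*cos(t) + sin(t)

Explanation: A term was dropped: the term t*cos(t) was incorrectly omitted
The later steps are derived from this incorrect expression, so the error originates in Step 2.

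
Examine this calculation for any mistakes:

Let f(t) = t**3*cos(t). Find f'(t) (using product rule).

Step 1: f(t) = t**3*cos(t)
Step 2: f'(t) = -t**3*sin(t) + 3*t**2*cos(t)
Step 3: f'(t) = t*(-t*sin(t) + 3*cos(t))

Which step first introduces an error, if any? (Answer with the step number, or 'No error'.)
Step 3

Step 3 is incorrect due to a wrong exponent.
The step shows: t*(-t*sin(t) + 3*cos(t))
The correct value should be: t**2*(-t*sin(t) + 3*cos(t))

Explanation: The exponent 2 on t was incorrectly written as 1: the term t**2*(-t*sin(t) + 3*cos(t)) was incorrectly written as t*(-t*sin(t) + 3*cos(t))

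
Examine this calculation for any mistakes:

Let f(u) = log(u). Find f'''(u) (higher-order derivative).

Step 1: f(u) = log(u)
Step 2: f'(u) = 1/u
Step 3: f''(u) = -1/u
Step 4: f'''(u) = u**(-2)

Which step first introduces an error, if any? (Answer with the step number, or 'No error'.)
Step 3

Step 3 is incorrect due to a wrong exponent.
The step shows: -1/u
The correct value should be: -1/u**2

Explanation: The exponent -2 on u was incorrectly written as -1: the term -1/u**2 was incorrectly written as -1/u
The later steps are derived from this incorrect expression, so the error originates in Step 3.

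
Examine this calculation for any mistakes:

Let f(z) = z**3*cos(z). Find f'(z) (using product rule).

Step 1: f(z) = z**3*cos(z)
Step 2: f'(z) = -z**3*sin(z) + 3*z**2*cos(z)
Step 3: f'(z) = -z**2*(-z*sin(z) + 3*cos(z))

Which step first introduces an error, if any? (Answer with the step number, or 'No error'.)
Step 3

Step 3 is incorrect due to a sign flip.
The step shows: -z**2*(-z*sin(z) + 3*cos(z))
The correct value should be: z**2*(-z*sin(z) + 3*cos(z))

Explanation: The sign of the whole expression was flipped: the term z**2*(-z*sin(z) + 3*cos(z)) was incorrectly written as -z**2*(-z*sin(z) + 3*cos(z))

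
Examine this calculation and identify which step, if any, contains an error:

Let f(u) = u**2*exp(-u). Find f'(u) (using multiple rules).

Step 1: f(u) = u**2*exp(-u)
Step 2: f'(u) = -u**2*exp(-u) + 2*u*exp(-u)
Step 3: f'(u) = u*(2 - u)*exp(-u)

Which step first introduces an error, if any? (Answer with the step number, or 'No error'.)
No error

All steps in this derivation are correct.
The final answer f'(u) = u*(2 - u)*exp(-u) is valid.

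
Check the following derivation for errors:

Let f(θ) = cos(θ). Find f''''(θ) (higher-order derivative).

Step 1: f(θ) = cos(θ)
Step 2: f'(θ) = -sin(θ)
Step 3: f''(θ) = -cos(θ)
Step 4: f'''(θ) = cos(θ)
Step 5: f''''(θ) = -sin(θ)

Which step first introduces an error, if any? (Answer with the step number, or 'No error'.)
Step 4

Step 4 is incorrect due to a wrong trig function.
The step shows: cos(θ)
The correct value should be: sin(θ)

Explanation: sin(θ) was incorrectly written as cos(θ): the term sin(θ) was incorrectly written as cos(θ)
The later steps are derived from this incorrect expression, so the error originates in Step 4.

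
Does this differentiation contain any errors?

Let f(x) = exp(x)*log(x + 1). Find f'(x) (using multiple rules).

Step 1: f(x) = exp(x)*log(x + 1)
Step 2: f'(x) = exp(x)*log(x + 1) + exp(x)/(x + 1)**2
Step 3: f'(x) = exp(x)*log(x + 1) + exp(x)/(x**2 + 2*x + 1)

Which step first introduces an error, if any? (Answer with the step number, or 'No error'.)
Step 2

Step 2 is incorrect due to a wrong exponent.
The step shows: exp(x)*log(x + 1) + exp(x)/(x + 1)**2
The correct value should be: exp(x)*log(x + 1) + exp(x)/(x + 1)

Explanation: The exponent -1 on x + 1 was incorrectly written as -2: the term exp(x)/(x + 1) was incorrectly written as exp(x)/(x + 1)**2
The later steps are derived from this incorrect expression, so the error originates in Step 2.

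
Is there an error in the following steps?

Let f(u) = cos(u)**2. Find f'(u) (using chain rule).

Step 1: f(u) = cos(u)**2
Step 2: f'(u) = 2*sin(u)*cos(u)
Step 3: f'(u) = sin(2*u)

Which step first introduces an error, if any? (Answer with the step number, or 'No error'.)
Step 2

Step 2 is incorrect due to a sign flip.
The step shows: 2*sin(u)*cos(u)
The correct value should be: -2*sin(u)*cos(u)

Explanation: The sign of the whole expression was flipped: the term -2*sin(u)*cos(u) was incorrectly written as 2*sin(u)*cos(u)
The later steps are derived from this incorrect expression, so the error originates in Step 2.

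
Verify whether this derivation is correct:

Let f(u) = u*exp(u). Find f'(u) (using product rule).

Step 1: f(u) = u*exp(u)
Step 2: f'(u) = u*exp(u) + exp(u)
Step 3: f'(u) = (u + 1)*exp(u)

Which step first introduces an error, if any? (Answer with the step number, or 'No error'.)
No error

All steps in this derivation are correct.
The final answer f'(u) = (u + 1)*exp(u) is valid.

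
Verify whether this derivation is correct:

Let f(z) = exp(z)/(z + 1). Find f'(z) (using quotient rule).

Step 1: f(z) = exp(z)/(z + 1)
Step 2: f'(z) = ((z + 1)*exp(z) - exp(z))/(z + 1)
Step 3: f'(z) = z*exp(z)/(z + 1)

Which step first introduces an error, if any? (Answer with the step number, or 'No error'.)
Step 2

Step 2 is incorrect due to a wrong exponent.
The step shows: ((z + 1)*exp(z) - exp(z))/(z + 1)
The correct value should be: ((z + 1)*exp(z) - exp(z))/(z + 1)**2

Explanation: The exponent -2 on z + 1 was incorrectly written as -1: the term ((z + 1)*exp(z) - exp(z))/(z + 1)**2 was incorrectly written as ((z + 1)*exp(z) - exp(z))/(z + 1)
The later steps are derived from this incorrect expression, so the error originates in Step 2.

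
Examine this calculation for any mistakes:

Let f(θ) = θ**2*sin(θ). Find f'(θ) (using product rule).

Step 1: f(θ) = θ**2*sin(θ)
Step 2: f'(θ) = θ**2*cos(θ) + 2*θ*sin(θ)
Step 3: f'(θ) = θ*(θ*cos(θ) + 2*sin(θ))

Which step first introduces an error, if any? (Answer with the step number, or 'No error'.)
No error

All steps in this derivation are correct.
The final answer f'(θ) = θ*(θ*cos(θ) + 2*sin(θ)) is valid.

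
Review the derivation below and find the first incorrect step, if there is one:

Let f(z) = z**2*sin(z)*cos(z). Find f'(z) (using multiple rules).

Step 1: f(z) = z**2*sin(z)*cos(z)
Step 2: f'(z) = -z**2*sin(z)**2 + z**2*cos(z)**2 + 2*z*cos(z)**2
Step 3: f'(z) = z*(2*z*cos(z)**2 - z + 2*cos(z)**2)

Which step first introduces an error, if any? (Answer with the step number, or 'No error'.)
Step 2

Step 2 is incorrect due to a wrong trig function.
The step shows: -z**2*sin(z)**2 + z**2*cos(z)**2 + 2*z*cos(z)**2
The correct value should be: -z**2*sin(z)**2 + z**2*cos(z)**2 + 2*z*sin(z)*cos(z)

Explanation: sin(z) was incorrectly written as cos(z): the term 2*z*sin(z)*cos(z) was incorrectly written as 2*z*cos(z)**2
The later steps are derived from this incorrect expression, so the error originates in Step 2.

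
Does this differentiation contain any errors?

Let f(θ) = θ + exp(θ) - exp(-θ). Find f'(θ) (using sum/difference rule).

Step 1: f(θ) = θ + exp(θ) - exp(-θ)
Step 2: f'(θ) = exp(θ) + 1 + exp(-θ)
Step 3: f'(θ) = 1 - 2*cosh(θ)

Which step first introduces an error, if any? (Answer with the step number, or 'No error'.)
Step 3

Step 3 is incorrect due to a sign flip.
The step shows: 1 - 2*cosh(θ)
The correct value should be: 2*cosh(θ) + 1

Explanation: The sign of one term was flipped: the term 2*cosh(θ) was incorrectly written as -2*cosh(θ)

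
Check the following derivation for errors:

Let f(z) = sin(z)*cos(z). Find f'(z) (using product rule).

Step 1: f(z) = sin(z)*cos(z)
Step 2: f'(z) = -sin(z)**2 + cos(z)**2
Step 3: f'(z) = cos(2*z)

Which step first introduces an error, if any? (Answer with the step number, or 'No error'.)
No error

All steps in this derivation are correct.
The final answer f'(z) = cos(2*z) is valid.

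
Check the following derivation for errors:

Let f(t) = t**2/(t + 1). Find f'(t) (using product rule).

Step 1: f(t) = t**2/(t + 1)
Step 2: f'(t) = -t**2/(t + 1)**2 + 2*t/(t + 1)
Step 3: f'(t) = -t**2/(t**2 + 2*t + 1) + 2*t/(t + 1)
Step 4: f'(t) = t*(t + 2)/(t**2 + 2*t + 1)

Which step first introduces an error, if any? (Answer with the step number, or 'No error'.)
No error

All steps in this derivation are correct.
The final answer f'(t) = t*(t + 2)/(t**2 + 2*t + 1) is valid.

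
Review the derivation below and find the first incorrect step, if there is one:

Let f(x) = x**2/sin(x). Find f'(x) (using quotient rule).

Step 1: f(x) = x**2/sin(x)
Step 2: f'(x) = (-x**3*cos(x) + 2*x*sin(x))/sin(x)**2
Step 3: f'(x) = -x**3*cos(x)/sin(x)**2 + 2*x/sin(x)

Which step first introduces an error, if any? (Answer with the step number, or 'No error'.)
Step 2

Step 2 is incorrect due to a wrong exponent.
The step shows: (-x**3*cos(x) + 2*x*sin(x))/sin(x)**2
The correct value should be: (-x**2*cos(x) + 2*x*sin(x))/sin(x)**2

Explanation: The exponent 2 on x was incorrectly written as 3: the term (-x**2*cos(x) + 2*x*sin(x))/sin(x)**2 was incorrectly written as (-x**3*cos(x) + 2*x*sin(x))/sin(x)**2
The later steps are derived from this incorrect expression, so the error originates in Step 2.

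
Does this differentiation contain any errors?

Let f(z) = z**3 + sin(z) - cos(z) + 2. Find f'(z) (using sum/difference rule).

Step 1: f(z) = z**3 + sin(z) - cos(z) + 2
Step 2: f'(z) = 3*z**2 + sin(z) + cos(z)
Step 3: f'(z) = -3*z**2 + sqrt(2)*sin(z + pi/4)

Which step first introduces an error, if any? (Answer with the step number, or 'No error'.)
Step 3

Step 3 is incorrect due to a sign flip.
The step shows: -3*z**2 + sqrt(2)*sin(z + pi/4)
The correct value should be: 3*z**2 + sqrt(2)*sin(z + pi/4)

Explanation: The sign of one term was flipped: the term 3*z**2 was incorrectly written as -3*z**2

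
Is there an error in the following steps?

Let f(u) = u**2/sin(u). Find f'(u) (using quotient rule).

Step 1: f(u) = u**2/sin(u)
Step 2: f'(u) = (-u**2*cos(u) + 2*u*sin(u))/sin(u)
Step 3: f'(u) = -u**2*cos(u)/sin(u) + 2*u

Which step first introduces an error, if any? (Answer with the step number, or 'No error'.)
Step 2

Step 2 is incorrect due to a wrong exponent.
The step shows: (-u**2*cos(u) + 2*u*sin(u))/sin(u)
The correct value should be: (-u**2*cos(u) + 2*u*sin(u))/sin(u)**2

Explanation: The exponent -2 on sin(u) was incorrectly written as -1: the term (-u**2*cos(u) + 2*u*sin(u))/sin(u)**2 was incorrectly written as (-u**2*cos(u) + 2*u*sin(u))/sin(u)
The later steps are derived from this incorrect expression, so the error originates in Step 2.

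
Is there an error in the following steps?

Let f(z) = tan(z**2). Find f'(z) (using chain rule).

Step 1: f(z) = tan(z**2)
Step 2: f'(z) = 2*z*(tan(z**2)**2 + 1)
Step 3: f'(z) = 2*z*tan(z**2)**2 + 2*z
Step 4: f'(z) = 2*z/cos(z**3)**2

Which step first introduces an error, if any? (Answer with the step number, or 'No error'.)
Step 4

Step 4 is incorrect due to a wrong exponent.
The step shows: 2*z/cos(z**3)**2
The correct value should be: 2*z/cos(z**2)**2

Explanation: The exponent 2 on z was incorrectly written as 3: the term 2*z/cos(z**2)**2 was incorrectly written as 2*z/cos(z**3)**2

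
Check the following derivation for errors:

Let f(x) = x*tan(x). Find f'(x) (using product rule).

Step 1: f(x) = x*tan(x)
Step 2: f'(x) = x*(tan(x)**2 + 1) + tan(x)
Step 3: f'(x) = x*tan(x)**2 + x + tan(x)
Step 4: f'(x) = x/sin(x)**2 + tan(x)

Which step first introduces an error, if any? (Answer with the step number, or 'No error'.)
Step 4

Step 4 is incorrect due to a wrong trig function.
The step shows: x/sin(x)**2 + tan(x)
The correct value should be: x/cos(x)**2 + tan(x)

Explanation: cos(x) was incorrectly written as sin(x): the term x/cos(x)**2 was incorrectly written as x/sin(x)**2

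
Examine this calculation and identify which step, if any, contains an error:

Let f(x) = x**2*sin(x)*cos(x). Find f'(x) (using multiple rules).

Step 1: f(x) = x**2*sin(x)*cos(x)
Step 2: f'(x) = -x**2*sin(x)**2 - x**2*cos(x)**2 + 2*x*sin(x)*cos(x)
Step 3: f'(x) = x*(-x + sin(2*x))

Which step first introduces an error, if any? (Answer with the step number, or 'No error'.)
Step 2

Step 2 is incorrect due to a sign flip.
The step shows: -x**2*sin(x)**2 - x**2*cos(x)**2 + 2*x*sin(x)*cos(x)
The correct value should be: -x**2*sin(x)**2 + x**2*cos(x)**2 + 2*x*sin(x)*cos(x)

Explanation: The sign of one term was flipped: the term x**2*cos(x)**2 was incorrectly written as -x**2*cos(x)**2
The later steps are derived from this incorrect expression, so the error originates in Step 2.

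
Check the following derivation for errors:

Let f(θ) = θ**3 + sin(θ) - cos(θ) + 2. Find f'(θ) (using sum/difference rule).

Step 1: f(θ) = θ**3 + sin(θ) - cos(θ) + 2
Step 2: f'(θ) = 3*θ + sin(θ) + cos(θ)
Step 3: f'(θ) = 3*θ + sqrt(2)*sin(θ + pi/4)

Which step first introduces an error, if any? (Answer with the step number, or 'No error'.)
Step 2

Step 2 is incorrect due to a wrong exponent.
The step shows: 3*θ + sin(θ) + cos(θ)
The correct value should be: 3*θ**2 + sin(θ) + cos(θ)

Explanation: The exponent 2 on θ was incorrectly written as 1: the term 3*θ**2 was incorrectly written as 3*θ
The later steps are derived from this incorrect expression, so the error originates in Step 2.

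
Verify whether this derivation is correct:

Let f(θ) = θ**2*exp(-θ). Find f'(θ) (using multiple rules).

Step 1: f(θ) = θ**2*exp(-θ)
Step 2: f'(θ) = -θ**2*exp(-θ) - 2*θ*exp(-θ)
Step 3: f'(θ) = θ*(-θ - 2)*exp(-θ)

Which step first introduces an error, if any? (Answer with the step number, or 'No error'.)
Step 2

Step 2 is incorrect due to a sign flip.
The step shows: -θ**2*exp(-θ) - 2*θ*exp(-θ)
The correct value should be: -θ**2*exp(-θ) + 2*θ*exp(-θ)

Explanation: The sign of one term was flipped: the term 2*θ*exp(-θ) was incorrectly written as -2*θ*exp(-θ)
The later steps are derived from this incorrect expression, so the error originates in Step 2.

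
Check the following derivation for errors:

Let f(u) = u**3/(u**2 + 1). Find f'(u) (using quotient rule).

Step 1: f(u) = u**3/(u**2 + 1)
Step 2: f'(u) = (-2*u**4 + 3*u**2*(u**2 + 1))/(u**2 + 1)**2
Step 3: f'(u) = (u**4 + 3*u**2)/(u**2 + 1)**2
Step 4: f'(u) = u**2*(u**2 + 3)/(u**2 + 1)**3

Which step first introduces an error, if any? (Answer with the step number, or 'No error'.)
Step 4

Step 4 is incorrect due to a wrong exponent.
The step shows: u**2*(u**2 + 3)/(u**2 + 1)**3
The correct value should be: u**2*(u**2 + 3)/(u**2 + 1)**2

Explanation: The exponent -2 on u**2 + 1 was incorrectly written as -3: the term u**2*(u**2 + 3)/(u**2 + 1)**2 was incorrectly written as u**2*(u**2 + 3)/(u**2 + 1)**3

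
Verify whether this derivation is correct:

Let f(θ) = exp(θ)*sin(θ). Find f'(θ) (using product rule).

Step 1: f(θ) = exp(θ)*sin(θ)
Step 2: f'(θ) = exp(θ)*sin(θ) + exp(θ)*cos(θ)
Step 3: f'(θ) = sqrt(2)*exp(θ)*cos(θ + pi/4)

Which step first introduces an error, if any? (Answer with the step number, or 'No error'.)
Step 3

Step 3 is incorrect due to a wrong trig function.
The step shows: sqrt(2)*exp(θ)*cos(θ + pi/4)
The correct value should be: sqrt(2)*exp(θ)*sin(θ + pi/4)

Explanation: sin(θ + pi/4) was incorrectly written as cos(θ + pi/4): the term sqrt(2)*exp(θ)*sin(θ + pi/4) was incorrectly written as sqrt(2)*exp(θ)*cos(θ + pi/4)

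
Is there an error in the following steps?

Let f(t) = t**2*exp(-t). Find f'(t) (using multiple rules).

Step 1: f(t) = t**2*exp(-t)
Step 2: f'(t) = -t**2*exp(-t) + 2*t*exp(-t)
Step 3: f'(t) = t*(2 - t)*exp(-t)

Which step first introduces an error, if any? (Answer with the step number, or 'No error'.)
No error

All steps in this derivation are correct.
The final answer f'(t) = t*(2 - t)*exp(-t) is valid.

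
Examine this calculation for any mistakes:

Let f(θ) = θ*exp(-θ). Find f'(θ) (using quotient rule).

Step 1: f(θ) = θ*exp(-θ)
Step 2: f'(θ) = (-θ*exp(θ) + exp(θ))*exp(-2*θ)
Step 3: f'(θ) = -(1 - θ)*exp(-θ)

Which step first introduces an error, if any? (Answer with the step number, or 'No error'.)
Step 3

Step 3 is incorrect due to a sign flip.
The step shows: -(1 - θ)*exp(-θ)
The correct value should be: (1 - θ)*exp(-θ)

Explanation: The sign of the whole expression was flipped: the term (1 - θ)*exp(-θ) was incorrectly written as -(1 - θ)*exp(-θ)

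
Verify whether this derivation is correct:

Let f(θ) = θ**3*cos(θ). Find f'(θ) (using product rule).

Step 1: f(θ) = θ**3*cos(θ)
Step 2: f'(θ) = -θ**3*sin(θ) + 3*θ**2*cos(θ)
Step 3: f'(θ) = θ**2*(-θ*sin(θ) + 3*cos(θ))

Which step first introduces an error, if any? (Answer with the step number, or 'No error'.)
No error

All steps in this derivation are correct.
The final answer f'(θ) = θ**2*(-θ*sin(θ) + 3*cos(θ)) is valid.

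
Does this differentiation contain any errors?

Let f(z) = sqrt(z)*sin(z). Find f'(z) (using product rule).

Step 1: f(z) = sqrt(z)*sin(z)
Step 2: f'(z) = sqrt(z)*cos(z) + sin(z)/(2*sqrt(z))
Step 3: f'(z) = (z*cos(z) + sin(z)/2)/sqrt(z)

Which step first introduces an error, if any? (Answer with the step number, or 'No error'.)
No error

All steps in this derivation are correct.
The final answer f'(z) = (z*cos(z) + sin(z)/2)/sqrt(z) is valid.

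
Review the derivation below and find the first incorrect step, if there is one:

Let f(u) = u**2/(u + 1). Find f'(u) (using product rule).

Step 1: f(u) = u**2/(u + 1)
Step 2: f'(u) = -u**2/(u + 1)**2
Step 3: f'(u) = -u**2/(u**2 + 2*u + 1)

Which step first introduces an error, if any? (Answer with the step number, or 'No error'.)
Step 2

Step 2 is incorrect due to a dropped term.
The step shows: -u**2/(u + 1)**2
The correct value should be: -u**2/(u + 1)**2 + 2*u/(u + 1)

Explanation: A term was dropped: the term 2*u/(u + 1) was incorrectly omitted
The later steps are derived from this incorrect expression, so the error originates in Step 2.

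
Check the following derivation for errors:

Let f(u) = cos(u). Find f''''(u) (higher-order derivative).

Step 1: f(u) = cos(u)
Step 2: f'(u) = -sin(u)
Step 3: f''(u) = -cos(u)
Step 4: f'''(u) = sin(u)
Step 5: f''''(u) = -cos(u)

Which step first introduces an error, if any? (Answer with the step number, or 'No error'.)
Step 5

Step 5 is incorrect due to a sign flip.
The step shows: -cos(u)
The correct value should be: cos(u)

Explanation: The sign of the whole expression was flipped: the term cos(u) was incorrectly written as -cos(u)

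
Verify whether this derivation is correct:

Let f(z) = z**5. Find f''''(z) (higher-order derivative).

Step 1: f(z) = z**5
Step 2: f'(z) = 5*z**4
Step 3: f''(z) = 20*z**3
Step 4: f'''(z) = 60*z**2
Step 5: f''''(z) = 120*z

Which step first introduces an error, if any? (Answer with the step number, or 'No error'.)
No error

All steps in this derivation are correct.
The final answer f''''(z) = 120*z is valid.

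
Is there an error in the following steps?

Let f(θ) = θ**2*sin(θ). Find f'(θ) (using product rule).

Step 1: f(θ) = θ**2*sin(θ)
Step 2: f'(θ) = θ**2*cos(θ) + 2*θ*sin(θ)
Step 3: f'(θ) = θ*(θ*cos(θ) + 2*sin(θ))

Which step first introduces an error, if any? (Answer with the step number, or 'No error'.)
No error

All steps in this derivation are correct.
The final answer f'(θ) = θ*(θ*cos(θ) + 2*sin(θ)) is valid.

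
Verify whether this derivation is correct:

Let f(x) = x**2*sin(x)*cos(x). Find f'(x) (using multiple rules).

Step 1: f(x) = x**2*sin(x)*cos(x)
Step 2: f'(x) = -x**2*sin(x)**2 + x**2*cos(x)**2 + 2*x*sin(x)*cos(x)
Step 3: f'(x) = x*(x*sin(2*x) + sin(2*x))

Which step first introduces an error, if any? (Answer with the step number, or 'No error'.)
Step 3

Step 3 is incorrect due to a wrong trig function.
The step shows: x*(x*sin(2*x) + sin(2*x))
The correct value should be: x*(x*cos(2*x) + sin(2*x))

Explanation: cos(2*x) was incorrectly written as sin(2*x): the term x*(x*cos(2*x) + sin(2*x)) was incorrectly written as x*(x*sin(2*x) + sin(2*x))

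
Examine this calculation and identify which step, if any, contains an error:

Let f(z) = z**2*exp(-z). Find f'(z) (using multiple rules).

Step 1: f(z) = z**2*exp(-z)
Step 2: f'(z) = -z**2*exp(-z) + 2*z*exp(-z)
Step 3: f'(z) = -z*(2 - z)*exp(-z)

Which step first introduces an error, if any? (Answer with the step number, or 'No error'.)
Step 3

Step 3 is incorrect due to a sign flip.
The step shows: -z*(2 - z)*exp(-z)
The correct value should be: z*(2 - z)*exp(-z)

Explanation: The sign of the whole expression was flipped: the term z*(2 - z)*exp(-z) was incorrectly written as -z*(2 - z)*exp(-z)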